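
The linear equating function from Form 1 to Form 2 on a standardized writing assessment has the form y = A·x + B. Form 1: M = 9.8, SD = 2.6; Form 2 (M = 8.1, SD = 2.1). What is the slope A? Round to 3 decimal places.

0.808

A = SD_Y / SD_X = 2.1 / 2.6 = 0.808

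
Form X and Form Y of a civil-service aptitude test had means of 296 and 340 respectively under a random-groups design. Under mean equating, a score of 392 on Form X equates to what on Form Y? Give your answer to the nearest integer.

Mean equating: y = x + (M_Y − M_X) = 392 + (340 − 296) = 436

436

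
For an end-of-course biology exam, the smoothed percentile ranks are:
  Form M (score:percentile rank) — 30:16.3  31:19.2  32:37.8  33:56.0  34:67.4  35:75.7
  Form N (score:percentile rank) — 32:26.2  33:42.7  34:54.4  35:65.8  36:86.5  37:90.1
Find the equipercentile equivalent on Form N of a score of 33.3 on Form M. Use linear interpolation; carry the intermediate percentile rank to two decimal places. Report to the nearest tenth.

34.4

PR of 33.3 on Form M: 56.0 + (33.3 − 33)/(34 − 33) × (67.4 − 56.0) = 59.42
On Form N, PR 59.42 falls between score 34 (PR 54.4) and 35 (PR 65.8).
Interpolate: 34 + (59.42 − 54.4)/(65.8 − 54.4) × (35 − 34) = 34.4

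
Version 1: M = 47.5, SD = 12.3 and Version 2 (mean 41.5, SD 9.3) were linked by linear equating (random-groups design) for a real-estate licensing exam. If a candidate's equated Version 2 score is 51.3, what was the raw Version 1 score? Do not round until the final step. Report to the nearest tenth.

Invert y = (SD_Y/SD_X)(x − M_X) + M_Y:
x = (SD_X/SD_Y)(y − M_Y) + M_X = (12.3/9.3)(51.3 − 41.5) + 47.5
x = 1.322581 × 9.800 + 47.5 = 60.5

60.5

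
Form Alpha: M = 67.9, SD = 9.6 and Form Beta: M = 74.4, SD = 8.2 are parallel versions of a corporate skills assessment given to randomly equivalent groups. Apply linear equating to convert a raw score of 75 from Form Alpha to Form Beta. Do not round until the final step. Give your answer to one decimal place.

80.5

Linear equating: y = (SD_Y/SD_X)(x − M_X) + M_Y
y = (8.2/9.6)(75 − 67.9) + 74.4
y = 0.854167 × 7.1 + 74.4 = 6.0646 + 74.4 = 80.5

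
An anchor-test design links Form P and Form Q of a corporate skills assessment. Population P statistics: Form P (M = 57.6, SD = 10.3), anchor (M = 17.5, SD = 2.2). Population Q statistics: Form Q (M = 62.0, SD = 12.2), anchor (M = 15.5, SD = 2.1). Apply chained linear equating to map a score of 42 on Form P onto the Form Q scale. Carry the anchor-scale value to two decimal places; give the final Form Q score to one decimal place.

54.3

Form P → anchor (Population P): v = (2.2/10.3)(42 − 57.6) + 17.5 = 14.17
anchor → Form Q (Population Q): y = (12.2/2.1)(14.17 − 15.5) + 62.0 = 54.3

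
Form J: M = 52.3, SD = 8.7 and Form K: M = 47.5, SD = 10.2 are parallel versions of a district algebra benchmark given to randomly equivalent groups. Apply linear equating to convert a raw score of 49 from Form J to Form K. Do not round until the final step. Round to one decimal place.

Linear equating: y = (SD_Y/SD_X)(x − M_X) + M_Y
y = (10.2/8.7)(49 − 52.3) + 47.5
y = 1.172414 × -3.3 + 47.5 = -3.8690 + 47.5 = 43.6

43.6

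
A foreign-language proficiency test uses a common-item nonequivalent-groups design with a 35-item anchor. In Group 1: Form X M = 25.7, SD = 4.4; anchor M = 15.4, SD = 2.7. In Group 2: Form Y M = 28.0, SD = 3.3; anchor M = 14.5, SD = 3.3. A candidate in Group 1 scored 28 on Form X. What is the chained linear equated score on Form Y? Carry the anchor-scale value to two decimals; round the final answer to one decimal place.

Form X → anchor (Group 1): v = (2.7/4.4)(28 − 25.7) + 15.4 = 16.81
anchor → Form Y (Group 2): y = (3.3/3.3)(16.81 − 14.5) + 28.0 = 30.3

30.3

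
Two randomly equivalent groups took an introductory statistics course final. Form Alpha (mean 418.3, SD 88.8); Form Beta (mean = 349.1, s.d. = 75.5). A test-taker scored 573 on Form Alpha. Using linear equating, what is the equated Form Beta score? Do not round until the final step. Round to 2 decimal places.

480.63

Linear equating: y = (SD_Y/SD_X)(x − M_X) + M_Y
y = (75.5/88.8)(573 − 418.3) + 349.1
y = 0.850225 × 154.7 + 349.1 = 131.5298 + 349.1 = 480.63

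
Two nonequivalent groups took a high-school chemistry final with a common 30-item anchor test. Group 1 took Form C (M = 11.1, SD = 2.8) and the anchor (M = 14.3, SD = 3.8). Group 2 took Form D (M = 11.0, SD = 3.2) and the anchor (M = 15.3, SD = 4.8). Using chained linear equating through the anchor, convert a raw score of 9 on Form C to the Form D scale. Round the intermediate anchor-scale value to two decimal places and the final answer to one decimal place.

Form C → anchor (Group 1): v = (3.8/2.8)(9 − 11.1) + 14.3 = 11.45
anchor → Form D (Group 2): y = (3.2/4.8)(11.45 − 15.3) + 11.0 = 8.4

8.4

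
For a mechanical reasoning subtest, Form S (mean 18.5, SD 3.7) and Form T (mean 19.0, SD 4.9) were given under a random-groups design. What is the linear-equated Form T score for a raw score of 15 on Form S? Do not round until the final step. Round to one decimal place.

14.4

Linear equating: y = (SD_Y/SD_X)(x − M_X) + M_Y
y = (4.9/3.7)(15 − 18.5) + 19.0
y = 1.324324 × -3.5 + 19.0 = -4.6351 + 19.0 = 14.4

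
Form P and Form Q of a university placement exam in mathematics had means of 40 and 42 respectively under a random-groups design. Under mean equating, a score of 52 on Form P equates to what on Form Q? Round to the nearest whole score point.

Mean equating: y = x + (M_Y − M_X) = 52 + (42 − 40) = 54

54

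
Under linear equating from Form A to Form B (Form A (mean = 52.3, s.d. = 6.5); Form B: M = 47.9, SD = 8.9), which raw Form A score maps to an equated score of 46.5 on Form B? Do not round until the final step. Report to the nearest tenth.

Invert y = (SD_Y/SD_X)(x − M_X) + M_Y:
x = (SD_X/SD_Y)(y − M_Y) + M_X = (6.5/8.9)(46.5 − 47.9) + 52.3
x = 0.730337 × -1.400 + 52.3 = 51.3

51.3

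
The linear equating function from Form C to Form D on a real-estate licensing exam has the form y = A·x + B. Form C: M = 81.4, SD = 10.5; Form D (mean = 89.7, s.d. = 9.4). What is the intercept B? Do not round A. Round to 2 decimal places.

16.83

A = SD_Y / SD_X = 9.4 / 10.5 = 0.895238
B = M_Y − A·M_X = 89.7 − 0.895238 × 81.4 = 16.83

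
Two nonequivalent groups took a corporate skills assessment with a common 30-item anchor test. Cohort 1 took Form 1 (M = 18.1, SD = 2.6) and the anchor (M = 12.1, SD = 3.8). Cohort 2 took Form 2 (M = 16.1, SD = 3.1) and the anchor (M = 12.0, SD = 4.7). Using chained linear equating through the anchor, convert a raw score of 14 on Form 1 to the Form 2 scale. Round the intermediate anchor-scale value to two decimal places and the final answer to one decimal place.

12.2

Form 1 → anchor (Cohort 1): v = (3.8/2.6)(14 − 18.1) + 12.1 = 6.11
anchor → Form 2 (Cohort 2): y = (3.1/4.7)(6.11 − 12.0) + 16.1 = 12.2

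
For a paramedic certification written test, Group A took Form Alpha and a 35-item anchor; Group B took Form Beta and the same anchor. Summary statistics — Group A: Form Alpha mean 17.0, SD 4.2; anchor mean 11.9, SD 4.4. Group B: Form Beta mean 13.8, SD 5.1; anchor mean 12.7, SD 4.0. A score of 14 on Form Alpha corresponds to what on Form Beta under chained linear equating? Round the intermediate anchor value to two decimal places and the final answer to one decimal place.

Form Alpha → anchor (Group A): v = (4.4/4.2)(14 − 17.0) + 11.9 = 8.76
anchor → Form Beta (Group B): y = (5.1/4.0)(8.76 − 12.7) + 13.8 = 8.8

8.8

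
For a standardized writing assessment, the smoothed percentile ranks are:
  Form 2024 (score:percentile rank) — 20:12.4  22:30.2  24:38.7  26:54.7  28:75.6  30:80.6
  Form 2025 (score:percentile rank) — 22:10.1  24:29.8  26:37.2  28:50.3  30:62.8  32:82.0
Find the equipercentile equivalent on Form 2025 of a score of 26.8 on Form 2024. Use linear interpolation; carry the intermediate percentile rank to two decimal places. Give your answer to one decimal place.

30.0

PR of 26.8 on Form 2024: 54.7 + (26.8 − 26)/(28 − 26) × (75.6 − 54.7) = 63.06
On Form 2025, PR 63.06 falls between score 30 (PR 62.8) and 32 (PR 82.0).
Interpolate: 30 + (63.06 − 62.8)/(82.0 − 62.8) × (32 − 30) = 30.0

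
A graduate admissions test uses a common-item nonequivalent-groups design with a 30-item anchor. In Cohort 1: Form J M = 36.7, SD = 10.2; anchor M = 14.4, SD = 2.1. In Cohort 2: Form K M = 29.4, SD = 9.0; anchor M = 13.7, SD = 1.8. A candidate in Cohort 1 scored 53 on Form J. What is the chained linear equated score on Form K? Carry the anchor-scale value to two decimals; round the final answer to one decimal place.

Form J → anchor (Cohort 1): v = (2.1/10.2)(53 − 36.7) + 14.4 = 17.76
anchor → Form K (Cohort 2): y = (9.0/1.8)(17.76 − 13.7) + 29.4 = 49.7

49.7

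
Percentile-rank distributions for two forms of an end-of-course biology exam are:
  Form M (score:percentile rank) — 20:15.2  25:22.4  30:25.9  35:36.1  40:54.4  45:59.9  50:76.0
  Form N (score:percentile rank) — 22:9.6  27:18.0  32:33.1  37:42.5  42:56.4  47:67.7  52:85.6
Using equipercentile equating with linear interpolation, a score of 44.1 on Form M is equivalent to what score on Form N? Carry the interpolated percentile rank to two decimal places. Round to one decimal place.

43.1

PR of 44.1 on Form M: 54.4 + (44.1 − 40)/(45 − 40) × (59.9 − 54.4) = 58.91
On Form N, PR 58.91 falls between score 42 (PR 56.4) and 47 (PR 67.7).
Interpolate: 42 + (58.91 − 56.4)/(67.7 − 56.4) × (47 − 42) = 43.1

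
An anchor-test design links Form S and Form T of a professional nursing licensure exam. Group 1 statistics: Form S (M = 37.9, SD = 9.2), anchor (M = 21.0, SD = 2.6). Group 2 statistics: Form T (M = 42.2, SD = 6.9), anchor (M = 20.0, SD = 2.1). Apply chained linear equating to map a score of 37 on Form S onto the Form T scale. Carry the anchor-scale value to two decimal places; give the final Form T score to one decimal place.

44.7

Form S → anchor (Group 1): v = (2.6/9.2)(37 − 37.9) + 21.0 = 20.75
anchor → Form T (Group 2): y = (6.9/2.1)(20.75 − 20.0) + 42.2 = 44.7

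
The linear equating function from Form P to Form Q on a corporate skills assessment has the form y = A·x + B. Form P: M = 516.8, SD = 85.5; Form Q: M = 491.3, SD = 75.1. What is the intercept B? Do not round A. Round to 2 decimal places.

37.36

A = SD_Y / SD_X = 75.1 / 85.5 = 0.878363
B = M_Y − A·M_X = 491.3 − 0.878363 × 516.8 = 37.36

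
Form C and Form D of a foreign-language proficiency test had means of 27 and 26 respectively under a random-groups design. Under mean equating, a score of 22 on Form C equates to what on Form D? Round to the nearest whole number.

21

Mean equating: y = x + (M_Y − M_X) = 22 + (26 − 27) = 21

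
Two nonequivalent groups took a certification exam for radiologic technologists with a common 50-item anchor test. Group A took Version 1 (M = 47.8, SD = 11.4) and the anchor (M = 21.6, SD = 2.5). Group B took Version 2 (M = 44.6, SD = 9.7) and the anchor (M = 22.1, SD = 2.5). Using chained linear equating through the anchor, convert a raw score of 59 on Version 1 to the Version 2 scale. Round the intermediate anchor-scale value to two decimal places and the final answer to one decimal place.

52.2

Version 1 → anchor (Group A): v = (2.5/11.4)(59 − 47.8) + 21.6 = 24.06
anchor → Version 2 (Group B): y = (9.7/2.5)(24.06 − 22.1) + 44.6 = 52.2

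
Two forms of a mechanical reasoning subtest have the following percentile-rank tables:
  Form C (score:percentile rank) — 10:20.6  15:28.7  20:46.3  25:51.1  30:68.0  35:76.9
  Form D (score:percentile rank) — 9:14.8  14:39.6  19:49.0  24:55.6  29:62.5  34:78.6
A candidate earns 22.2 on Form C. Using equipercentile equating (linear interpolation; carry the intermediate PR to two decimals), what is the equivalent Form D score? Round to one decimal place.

18.7

PR of 22.2 on Form C: 46.3 + (22.2 − 20)/(25 − 20) × (51.1 − 46.3) = 48.41
On Form D, PR 48.41 falls between score 14 (PR 39.6) and 19 (PR 49.0).
Interpolate: 14 + (48.41 − 39.6)/(49.0 − 39.6) × (19 − 14) = 18.7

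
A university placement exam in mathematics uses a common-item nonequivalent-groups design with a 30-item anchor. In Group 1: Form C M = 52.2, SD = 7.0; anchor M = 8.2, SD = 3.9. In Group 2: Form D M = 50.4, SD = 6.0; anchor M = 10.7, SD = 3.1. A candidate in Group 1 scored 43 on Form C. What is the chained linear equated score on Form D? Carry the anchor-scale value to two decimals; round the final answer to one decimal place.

Form C → anchor (Group 1): v = (3.9/7.0)(43 − 52.2) + 8.2 = 3.07
anchor → Form D (Group 2): y = (6.0/3.1)(3.07 − 10.7) + 50.4 = 35.6

35.6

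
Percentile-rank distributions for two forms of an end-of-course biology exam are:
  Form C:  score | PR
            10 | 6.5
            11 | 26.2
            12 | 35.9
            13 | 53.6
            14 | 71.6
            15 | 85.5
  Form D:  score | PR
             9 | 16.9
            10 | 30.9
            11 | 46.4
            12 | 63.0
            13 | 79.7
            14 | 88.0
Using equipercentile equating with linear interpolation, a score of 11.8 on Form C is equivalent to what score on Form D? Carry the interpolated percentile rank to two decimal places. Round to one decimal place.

10.2

PR of 11.8 on Form C: 26.2 + (11.8 − 11)/(12 − 11) × (35.9 − 26.2) = 33.96
On Form D, PR 33.96 falls between score 10 (PR 30.9) and 11 (PR 46.4).
Interpolate: 10 + (33.96 − 30.9)/(46.4 − 30.9) × (11 − 10) = 10.2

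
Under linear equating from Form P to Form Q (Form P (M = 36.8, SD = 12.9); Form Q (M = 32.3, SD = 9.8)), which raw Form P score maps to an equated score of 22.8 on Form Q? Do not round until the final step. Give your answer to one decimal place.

24.3

Invert y = (SD_Y/SD_X)(x − M_X) + M_Y:
x = (SD_X/SD_Y)(y − M_Y) + M_X = (12.9/9.8)(22.8 − 32.3) + 36.8
x = 1.316327 × -9.500 + 36.8 = 24.3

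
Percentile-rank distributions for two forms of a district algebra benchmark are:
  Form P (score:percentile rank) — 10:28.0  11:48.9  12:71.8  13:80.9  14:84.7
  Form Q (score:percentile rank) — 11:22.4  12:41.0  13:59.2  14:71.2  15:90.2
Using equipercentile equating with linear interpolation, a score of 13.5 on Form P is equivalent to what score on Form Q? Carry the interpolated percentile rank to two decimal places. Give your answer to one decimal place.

PR of 13.5 on Form P: 80.9 + (13.5 − 13)/(14 − 13) × (84.7 − 80.9) = 82.80
On Form Q, PR 82.80 falls between score 14 (PR 71.2) and 15 (PR 90.2).
Interpolate: 14 + (82.80 − 71.2)/(90.2 − 71.2) × (15 − 14) = 14.6

14.6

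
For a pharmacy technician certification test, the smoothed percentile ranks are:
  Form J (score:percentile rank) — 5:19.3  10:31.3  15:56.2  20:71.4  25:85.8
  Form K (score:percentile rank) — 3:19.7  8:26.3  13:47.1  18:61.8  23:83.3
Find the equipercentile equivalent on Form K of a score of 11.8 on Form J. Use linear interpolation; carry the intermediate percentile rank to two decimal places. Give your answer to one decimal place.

PR of 11.8 on Form J: 31.3 + (11.8 − 10)/(15 − 10) × (56.2 − 31.3) = 40.26
On Form K, PR 40.26 falls between score 8 (PR 26.3) and 13 (PR 47.1).
Interpolate: 8 + (40.26 − 26.3)/(47.1 − 26.3) × (13 − 8) = 11.4

11.4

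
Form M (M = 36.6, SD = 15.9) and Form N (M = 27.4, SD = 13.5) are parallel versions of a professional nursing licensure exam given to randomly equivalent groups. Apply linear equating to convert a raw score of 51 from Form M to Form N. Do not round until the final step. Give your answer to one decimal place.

Linear equating: y = (SD_Y/SD_X)(x − M_X) + M_Y
y = (13.5/15.9)(51 − 36.6) + 27.4
y = 0.849057 × 14.4 + 27.4 = 12.2264 + 27.4 = 39.6

39.6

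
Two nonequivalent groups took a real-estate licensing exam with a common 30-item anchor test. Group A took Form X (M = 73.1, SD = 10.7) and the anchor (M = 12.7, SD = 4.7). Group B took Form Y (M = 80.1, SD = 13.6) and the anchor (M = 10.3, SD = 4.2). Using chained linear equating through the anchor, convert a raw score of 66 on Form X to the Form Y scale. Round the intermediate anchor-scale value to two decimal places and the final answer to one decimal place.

Form X → anchor (Group A): v = (4.7/10.7)(66 − 73.1) + 12.7 = 9.58
anchor → Form Y (Group B): y = (13.6/4.2)(9.58 − 10.3) + 80.1 = 77.8

77.8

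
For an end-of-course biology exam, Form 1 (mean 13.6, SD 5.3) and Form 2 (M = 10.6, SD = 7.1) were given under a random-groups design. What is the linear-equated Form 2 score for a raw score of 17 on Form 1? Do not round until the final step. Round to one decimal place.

15.2

Linear equating: y = (SD_Y/SD_X)(x − M_X) + M_Y
y = (7.1/5.3)(17 − 13.6) + 10.6
y = 1.339623 × 3.4 + 10.6 = 4.5547 + 10.6 = 15.2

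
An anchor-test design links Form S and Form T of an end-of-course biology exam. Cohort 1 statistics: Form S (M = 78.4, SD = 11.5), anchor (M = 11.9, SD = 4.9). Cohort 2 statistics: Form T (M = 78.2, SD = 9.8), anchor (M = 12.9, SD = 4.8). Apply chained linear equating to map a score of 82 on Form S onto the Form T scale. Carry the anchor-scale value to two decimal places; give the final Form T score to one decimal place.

Form S → anchor (Cohort 1): v = (4.9/11.5)(82 − 78.4) + 11.9 = 13.43
anchor → Form T (Cohort 2): y = (9.8/4.8)(13.43 − 12.9) + 78.2 = 79.3

79.3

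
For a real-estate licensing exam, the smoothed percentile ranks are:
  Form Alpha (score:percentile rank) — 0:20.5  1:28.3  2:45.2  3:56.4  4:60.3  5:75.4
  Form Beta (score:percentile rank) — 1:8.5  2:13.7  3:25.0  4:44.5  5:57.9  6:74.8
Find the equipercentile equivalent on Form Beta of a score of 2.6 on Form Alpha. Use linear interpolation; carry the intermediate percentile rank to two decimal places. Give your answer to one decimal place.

4.6

PR of 2.6 on Form Alpha: 45.2 + (2.6 − 2)/(3 − 2) × (56.4 − 45.2) = 51.92
On Form Beta, PR 51.92 falls between score 4 (PR 44.5) and 5 (PR 57.9).
Interpolate: 4 + (51.92 − 44.5)/(57.9 − 44.5) × (5 − 4) = 4.6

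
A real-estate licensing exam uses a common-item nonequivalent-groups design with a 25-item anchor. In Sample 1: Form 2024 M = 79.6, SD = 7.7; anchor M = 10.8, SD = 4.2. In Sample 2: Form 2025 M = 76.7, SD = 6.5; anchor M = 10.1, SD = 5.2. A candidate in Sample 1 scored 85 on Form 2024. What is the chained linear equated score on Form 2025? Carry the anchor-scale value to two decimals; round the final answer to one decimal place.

81.3

Form 2024 → anchor (Sample 1): v = (4.2/7.7)(85 − 79.6) + 10.8 = 13.75
anchor → Form 2025 (Sample 2): y = (6.5/5.2)(13.75 − 10.1) + 76.7 = 81.3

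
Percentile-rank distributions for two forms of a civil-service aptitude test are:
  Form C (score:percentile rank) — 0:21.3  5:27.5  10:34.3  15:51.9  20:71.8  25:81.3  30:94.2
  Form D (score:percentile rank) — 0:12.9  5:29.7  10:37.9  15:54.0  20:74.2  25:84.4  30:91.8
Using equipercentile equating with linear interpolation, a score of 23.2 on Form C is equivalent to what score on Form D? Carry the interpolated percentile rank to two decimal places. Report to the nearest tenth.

21.8

PR of 23.2 on Form C: 71.8 + (23.2 − 20)/(25 − 20) × (81.3 − 71.8) = 77.88
On Form D, PR 77.88 falls between score 20 (PR 74.2) and 25 (PR 84.4).
Interpolate: 20 + (77.88 − 74.2)/(84.4 − 74.2) × (25 − 20) = 21.8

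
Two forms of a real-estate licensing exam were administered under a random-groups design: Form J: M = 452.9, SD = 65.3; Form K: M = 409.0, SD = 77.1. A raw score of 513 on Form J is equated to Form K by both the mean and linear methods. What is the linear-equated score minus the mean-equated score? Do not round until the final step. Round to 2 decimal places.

Mean-equated: 513 + (409.0 − 452.9) = 469.10
Linear-equated: (77.1/65.3)(513 − 452.9) + 409.0 = 479.960
Difference = 479.960 − 469.10 = 10.86

10.86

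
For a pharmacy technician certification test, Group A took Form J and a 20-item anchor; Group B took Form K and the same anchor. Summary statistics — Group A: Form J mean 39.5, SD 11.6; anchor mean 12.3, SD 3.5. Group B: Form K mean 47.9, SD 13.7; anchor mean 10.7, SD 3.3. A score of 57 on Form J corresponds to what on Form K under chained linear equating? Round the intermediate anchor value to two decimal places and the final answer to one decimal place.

Form J → anchor (Group A): v = (3.5/11.6)(57 − 39.5) + 12.3 = 17.58
anchor → Form K (Group B): y = (13.7/3.3)(17.58 − 10.7) + 47.9 = 76.5

76.5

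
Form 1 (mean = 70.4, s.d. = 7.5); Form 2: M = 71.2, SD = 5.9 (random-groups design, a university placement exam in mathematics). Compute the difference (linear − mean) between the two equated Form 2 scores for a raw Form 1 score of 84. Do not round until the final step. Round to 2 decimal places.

-2.90

Mean-equated: 84 + (71.2 − 70.4) = 84.80
Linear-equated: (5.9/7.5)(84 − 70.4) + 71.2 = 81.899
Difference = 81.899 − 84.80 = -2.90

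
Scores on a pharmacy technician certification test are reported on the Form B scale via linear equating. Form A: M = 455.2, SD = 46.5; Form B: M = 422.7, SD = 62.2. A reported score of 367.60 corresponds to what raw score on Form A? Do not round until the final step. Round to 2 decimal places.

414.01

Invert y = (SD_Y/SD_X)(x − M_X) + M_Y:
x = (SD_X/SD_Y)(y − M_Y) + M_X = (46.5/62.2)(367.60 − 422.7) + 455.2
x = 0.747588 × -55.100 + 455.2 = 414.01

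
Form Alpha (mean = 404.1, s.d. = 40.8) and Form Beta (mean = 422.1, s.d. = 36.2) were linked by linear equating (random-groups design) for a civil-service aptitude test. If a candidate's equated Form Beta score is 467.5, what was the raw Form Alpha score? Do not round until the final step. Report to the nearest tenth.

455.3

Invert y = (SD_Y/SD_X)(x − M_X) + M_Y:
x = (SD_X/SD_Y)(y − M_Y) + M_X = (40.8/36.2)(467.5 − 422.1) + 404.1
x = 1.127072 × 45.400 + 404.1 = 455.3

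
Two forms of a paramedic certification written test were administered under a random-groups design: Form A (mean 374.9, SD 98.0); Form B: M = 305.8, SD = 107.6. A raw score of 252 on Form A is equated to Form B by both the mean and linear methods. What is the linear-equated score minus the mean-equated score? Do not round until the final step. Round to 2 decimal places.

-12.04

Mean-equated: 252 + (305.8 − 374.9) = 182.90
Linear-equated: (107.6/98.0)(252 − 374.9) + 305.8 = 170.861
Difference = 170.861 − 182.90 = -12.04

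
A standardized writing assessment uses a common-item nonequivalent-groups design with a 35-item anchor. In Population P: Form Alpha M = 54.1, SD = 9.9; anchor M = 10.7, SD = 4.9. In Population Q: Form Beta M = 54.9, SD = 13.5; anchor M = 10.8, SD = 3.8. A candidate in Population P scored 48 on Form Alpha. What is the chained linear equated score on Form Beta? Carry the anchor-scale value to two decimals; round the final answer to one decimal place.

43.8

Form Alpha → anchor (Population P): v = (4.9/9.9)(48 − 54.1) + 10.7 = 7.68
anchor → Form Beta (Population Q): y = (13.5/3.8)(7.68 − 10.8) + 54.9 = 43.8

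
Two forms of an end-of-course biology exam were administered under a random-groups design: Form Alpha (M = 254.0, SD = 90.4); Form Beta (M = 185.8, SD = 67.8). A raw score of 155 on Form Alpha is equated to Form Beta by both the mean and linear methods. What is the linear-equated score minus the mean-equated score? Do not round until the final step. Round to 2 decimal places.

24.75

Mean-equated: 155 + (185.8 − 254.0) = 86.80
Linear-equated: (67.8/90.4)(155 − 254.0) + 185.8 = 111.550
Difference = 111.550 − 86.80 = 24.75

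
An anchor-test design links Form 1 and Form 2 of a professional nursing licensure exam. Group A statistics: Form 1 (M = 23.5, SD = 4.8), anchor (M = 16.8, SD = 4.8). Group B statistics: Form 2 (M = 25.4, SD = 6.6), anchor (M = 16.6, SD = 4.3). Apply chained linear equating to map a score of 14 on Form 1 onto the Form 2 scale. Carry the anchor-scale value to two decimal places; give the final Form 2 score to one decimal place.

11.1

Form 1 → anchor (Group A): v = (4.8/4.8)(14 − 23.5) + 16.8 = 7.30
anchor → Form 2 (Group B): y = (6.6/4.3)(7.30 − 16.6) + 25.4 = 11.1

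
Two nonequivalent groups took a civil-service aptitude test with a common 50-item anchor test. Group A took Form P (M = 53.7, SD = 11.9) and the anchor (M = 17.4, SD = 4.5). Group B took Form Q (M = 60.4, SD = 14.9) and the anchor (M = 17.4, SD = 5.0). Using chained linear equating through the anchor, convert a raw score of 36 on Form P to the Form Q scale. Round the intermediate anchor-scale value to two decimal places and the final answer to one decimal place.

40.5

Form P → anchor (Group A): v = (4.5/11.9)(36 − 53.7) + 17.4 = 10.71
anchor → Form Q (Group B): y = (14.9/5.0)(10.71 − 17.4) + 60.4 = 40.5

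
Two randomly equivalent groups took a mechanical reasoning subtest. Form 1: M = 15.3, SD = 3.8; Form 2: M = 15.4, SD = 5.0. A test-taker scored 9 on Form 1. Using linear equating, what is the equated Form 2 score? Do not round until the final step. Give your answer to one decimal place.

Linear equating: y = (SD_Y/SD_X)(x − M_X) + M_Y
y = (5.0/3.8)(9 − 15.3) + 15.4
y = 1.315789 × -6.3 + 15.4 = -8.2895 + 15.4 = 7.1

7.1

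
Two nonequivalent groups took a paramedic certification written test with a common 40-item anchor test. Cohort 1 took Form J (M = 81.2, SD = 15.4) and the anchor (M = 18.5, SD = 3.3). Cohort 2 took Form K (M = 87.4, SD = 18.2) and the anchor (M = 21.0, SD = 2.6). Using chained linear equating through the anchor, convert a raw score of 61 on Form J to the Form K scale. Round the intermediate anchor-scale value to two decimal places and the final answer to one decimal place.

Form J → anchor (Cohort 1): v = (3.3/15.4)(61 − 81.2) + 18.5 = 14.17
anchor → Form K (Cohort 2): y = (18.2/2.6)(14.17 − 21.0) + 87.4 = 39.6

39.6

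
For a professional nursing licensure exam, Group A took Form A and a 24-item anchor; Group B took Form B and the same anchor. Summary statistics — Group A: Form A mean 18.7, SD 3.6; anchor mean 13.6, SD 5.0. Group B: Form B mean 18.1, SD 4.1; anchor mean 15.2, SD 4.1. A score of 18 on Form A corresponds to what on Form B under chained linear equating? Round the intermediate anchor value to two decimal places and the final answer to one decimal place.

15.5

Form A → anchor (Group A): v = (5.0/3.6)(18 − 18.7) + 13.6 = 12.63
anchor → Form B (Group B): y = (4.1/4.1)(12.63 − 15.2) + 18.1 = 15.5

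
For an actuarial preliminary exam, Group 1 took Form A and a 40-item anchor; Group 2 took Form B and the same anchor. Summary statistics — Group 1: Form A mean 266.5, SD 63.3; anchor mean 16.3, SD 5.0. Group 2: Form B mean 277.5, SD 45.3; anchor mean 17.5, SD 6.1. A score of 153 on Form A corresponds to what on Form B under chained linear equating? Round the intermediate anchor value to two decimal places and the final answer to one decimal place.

Form A → anchor (Group 1): v = (5.0/63.3)(153 − 266.5) + 16.3 = 7.33
anchor → Form B (Group 2): y = (45.3/6.1)(7.33 − 17.5) + 277.5 = 202.0

202.0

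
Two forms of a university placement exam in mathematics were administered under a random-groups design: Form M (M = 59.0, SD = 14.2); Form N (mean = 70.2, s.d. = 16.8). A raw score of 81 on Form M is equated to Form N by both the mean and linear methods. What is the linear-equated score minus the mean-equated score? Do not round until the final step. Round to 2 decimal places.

Mean-equated: 81 + (70.2 − 59.0) = 92.20
Linear-equated: (16.8/14.2)(81 − 59.0) + 70.2 = 96.228
Difference = 96.228 − 92.20 = 4.03

4.03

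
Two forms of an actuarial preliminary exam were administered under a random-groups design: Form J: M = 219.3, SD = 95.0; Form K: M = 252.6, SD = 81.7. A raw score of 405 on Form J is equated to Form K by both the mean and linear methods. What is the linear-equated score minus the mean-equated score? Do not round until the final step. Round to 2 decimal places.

Mean-equated: 405 + (252.6 − 219.3) = 438.30
Linear-equated: (81.7/95.0)(405 − 219.3) + 252.6 = 412.302
Difference = 412.302 − 438.30 = -26.00

-26.00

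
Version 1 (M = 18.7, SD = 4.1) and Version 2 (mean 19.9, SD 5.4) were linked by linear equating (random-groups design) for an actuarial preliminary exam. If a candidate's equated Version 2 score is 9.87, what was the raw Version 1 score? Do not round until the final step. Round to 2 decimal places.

Invert y = (SD_Y/SD_X)(x − M_X) + M_Y:
x = (SD_X/SD_Y)(y − M_Y) + M_X = (4.1/5.4)(9.87 − 19.9) + 18.7
x = 0.759259 × -10.030 + 18.7 = 11.08

11.08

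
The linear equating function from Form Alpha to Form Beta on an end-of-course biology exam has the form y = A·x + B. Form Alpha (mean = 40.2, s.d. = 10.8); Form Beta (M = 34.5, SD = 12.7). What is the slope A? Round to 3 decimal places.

1.176

A = SD_Y / SD_X = 12.7 / 10.8 = 1.176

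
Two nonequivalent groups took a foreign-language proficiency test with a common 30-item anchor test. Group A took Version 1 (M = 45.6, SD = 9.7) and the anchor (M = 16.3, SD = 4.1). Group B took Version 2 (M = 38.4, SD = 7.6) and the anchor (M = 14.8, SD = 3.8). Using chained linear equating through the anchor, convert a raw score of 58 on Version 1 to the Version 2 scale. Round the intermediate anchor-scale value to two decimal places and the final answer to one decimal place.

51.9

Version 1 → anchor (Group A): v = (4.1/9.7)(58 − 45.6) + 16.3 = 21.54
anchor → Version 2 (Group B): y = (7.6/3.8)(21.54 − 14.8) + 38.4 = 51.9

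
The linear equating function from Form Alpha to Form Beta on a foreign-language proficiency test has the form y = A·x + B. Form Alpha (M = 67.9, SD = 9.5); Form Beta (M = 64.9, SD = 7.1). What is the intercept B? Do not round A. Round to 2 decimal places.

A = SD_Y / SD_X = 7.1 / 9.5 = 0.747368
B = M_Y − A·M_X = 64.9 − 0.747368 × 67.9 = 14.15

14.15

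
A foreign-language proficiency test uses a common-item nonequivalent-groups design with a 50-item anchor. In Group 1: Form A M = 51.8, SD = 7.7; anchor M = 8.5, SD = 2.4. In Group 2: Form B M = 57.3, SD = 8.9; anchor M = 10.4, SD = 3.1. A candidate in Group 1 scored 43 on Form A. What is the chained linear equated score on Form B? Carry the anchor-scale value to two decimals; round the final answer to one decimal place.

44.0

Form A → anchor (Group 1): v = (2.4/7.7)(43 − 51.8) + 8.5 = 5.76
anchor → Form B (Group 2): y = (8.9/3.1)(5.76 − 10.4) + 57.3 = 44.0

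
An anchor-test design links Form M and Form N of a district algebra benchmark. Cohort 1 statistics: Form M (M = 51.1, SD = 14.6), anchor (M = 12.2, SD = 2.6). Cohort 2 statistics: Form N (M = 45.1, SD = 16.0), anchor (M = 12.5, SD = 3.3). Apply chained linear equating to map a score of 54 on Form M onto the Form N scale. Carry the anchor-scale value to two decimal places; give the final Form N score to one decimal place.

46.2

Form M → anchor (Cohort 1): v = (2.6/14.6)(54 − 51.1) + 12.2 = 12.72
anchor → Form N (Cohort 2): y = (16.0/3.3)(12.72 − 12.5) + 45.1 = 46.2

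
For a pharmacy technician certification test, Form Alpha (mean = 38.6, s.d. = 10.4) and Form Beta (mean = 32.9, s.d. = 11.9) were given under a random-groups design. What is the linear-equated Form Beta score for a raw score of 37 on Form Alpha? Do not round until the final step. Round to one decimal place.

31.1

Linear equating: y = (SD_Y/SD_X)(x − M_X) + M_Y
y = (11.9/10.4)(37 − 38.6) + 32.9
y = 1.144231 × -1.6 + 32.9 = -1.8308 + 32.9 = 31.1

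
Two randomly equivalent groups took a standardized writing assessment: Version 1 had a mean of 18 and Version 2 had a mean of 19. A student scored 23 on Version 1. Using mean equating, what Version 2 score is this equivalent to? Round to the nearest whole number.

24

Mean equating: y = x + (M_Y − M_X) = 23 + (19 − 18) = 24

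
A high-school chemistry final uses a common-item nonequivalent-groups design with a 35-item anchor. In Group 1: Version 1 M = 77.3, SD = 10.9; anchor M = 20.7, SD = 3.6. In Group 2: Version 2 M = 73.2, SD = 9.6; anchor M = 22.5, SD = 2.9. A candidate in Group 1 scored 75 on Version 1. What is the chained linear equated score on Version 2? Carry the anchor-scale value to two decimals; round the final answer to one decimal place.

Version 1 → anchor (Group 1): v = (3.6/10.9)(75 − 77.3) + 20.7 = 19.94
anchor → Version 2 (Group 2): y = (9.6/2.9)(19.94 − 22.5) + 73.2 = 64.7

64.7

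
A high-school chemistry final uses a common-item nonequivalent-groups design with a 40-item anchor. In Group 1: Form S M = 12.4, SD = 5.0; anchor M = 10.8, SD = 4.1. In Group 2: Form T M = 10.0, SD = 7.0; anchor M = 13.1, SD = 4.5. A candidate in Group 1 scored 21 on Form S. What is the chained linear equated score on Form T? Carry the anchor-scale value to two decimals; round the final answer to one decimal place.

17.4

Form S → anchor (Group 1): v = (4.1/5.0)(21 − 12.4) + 10.8 = 17.85
anchor → Form T (Group 2): y = (7.0/4.5)(17.85 − 13.1) + 10.0 = 17.4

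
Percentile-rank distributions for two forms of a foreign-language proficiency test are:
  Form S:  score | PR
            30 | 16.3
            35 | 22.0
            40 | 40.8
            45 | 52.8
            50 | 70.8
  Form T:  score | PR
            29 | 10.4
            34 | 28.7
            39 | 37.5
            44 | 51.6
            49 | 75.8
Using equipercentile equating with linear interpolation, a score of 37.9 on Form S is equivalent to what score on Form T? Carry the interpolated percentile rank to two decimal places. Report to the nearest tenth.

PR of 37.9 on Form S: 22.0 + (37.9 − 35)/(40 − 35) × (40.8 − 22.0) = 32.90
On Form T, PR 32.90 falls between score 34 (PR 28.7) and 39 (PR 37.5).
Interpolate: 34 + (32.90 − 28.7)/(37.5 − 28.7) × (39 − 34) = 36.4

36.4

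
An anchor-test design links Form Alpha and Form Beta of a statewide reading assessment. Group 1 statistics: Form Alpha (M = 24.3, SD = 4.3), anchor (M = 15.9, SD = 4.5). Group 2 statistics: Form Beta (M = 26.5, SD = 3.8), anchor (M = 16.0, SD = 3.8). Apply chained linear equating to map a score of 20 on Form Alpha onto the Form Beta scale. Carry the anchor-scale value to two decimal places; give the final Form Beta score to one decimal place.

Form Alpha → anchor (Group 1): v = (4.5/4.3)(20 − 24.3) + 15.9 = 11.40
anchor → Form Beta (Group 2): y = (3.8/3.8)(11.40 − 16.0) + 26.5 = 21.9

21.9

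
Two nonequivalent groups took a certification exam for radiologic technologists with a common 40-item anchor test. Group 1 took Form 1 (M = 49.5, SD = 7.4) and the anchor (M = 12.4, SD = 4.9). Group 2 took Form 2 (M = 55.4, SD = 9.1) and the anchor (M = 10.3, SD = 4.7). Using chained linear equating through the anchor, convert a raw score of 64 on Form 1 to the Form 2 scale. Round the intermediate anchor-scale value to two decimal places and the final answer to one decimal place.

78.1

Form 1 → anchor (Group 1): v = (4.9/7.4)(64 − 49.5) + 12.4 = 22.00
anchor → Form 2 (Group 2): y = (9.1/4.7)(22.00 − 10.3) + 55.4 = 78.1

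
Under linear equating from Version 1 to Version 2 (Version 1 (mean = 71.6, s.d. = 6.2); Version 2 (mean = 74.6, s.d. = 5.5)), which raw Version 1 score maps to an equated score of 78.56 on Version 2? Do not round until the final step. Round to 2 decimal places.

Invert y = (SD_Y/SD_X)(x − M_X) + M_Y:
x = (SD_X/SD_Y)(y − M_Y) + M_X = (6.2/5.5)(78.56 − 74.6) + 71.6
x = 1.127273 × 3.960 + 71.6 = 76.06

76.06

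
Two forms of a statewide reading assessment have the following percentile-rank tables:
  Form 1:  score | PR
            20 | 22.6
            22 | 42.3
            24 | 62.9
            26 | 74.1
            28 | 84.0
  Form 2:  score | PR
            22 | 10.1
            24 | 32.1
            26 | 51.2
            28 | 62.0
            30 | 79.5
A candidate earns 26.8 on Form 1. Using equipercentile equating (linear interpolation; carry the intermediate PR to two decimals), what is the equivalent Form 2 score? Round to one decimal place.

PR of 26.8 on Form 1: 74.1 + (26.8 − 26)/(28 − 26) × (84.0 − 74.1) = 78.06
On Form 2, PR 78.06 falls between score 28 (PR 62.0) and 30 (PR 79.5).
Interpolate: 28 + (78.06 − 62.0)/(79.5 − 62.0) × (30 − 28) = 29.8

29.8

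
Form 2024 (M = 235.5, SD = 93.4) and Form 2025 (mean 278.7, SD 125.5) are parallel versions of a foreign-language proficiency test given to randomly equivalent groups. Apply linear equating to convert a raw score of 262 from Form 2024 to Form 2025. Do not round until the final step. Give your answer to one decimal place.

Linear equating: y = (SD_Y/SD_X)(x − M_X) + M_Y
y = (125.5/93.4)(262 − 235.5) + 278.7
y = 1.343683 × 26.5 + 278.7 = 35.6076 + 278.7 = 314.3

314.3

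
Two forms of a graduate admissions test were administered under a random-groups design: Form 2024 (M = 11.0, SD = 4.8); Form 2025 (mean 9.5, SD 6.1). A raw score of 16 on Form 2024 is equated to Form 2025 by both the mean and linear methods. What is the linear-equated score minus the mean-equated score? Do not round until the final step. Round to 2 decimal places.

Mean-equated: 16 + (9.5 − 11.0) = 14.50
Linear-equated: (6.1/4.8)(16 − 11.0) + 9.5 = 15.854
Difference = 15.854 − 14.50 = 1.35

1.35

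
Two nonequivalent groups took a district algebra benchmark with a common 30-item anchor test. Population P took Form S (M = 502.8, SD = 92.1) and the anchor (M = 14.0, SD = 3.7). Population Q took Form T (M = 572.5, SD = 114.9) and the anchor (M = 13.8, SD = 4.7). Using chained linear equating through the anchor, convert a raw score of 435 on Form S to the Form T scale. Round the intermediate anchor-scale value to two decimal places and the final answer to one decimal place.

510.9

Form S → anchor (Population P): v = (3.7/92.1)(435 − 502.8) + 14.0 = 11.28
anchor → Form T (Population Q): y = (114.9/4.7)(11.28 − 13.8) + 572.5 = 510.9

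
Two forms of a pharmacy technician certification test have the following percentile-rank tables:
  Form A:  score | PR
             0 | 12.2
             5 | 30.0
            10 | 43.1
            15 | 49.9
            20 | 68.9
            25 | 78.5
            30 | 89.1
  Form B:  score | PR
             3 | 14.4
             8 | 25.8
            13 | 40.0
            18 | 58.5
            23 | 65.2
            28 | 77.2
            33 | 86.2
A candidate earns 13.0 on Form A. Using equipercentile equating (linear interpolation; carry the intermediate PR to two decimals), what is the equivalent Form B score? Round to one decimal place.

14.9

PR of 13.0 on Form A: 43.1 + (13.0 − 10)/(15 − 10) × (49.9 − 43.1) = 47.18
On Form B, PR 47.18 falls between score 13 (PR 40.0) and 18 (PR 58.5).
Interpolate: 13 + (47.18 − 40.0)/(58.5 − 40.0) × (18 − 13) = 14.9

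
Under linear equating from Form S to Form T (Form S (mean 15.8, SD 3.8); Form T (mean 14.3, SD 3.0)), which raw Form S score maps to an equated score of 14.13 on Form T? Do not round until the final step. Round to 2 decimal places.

Invert y = (SD_Y/SD_X)(x − M_X) + M_Y:
x = (SD_X/SD_Y)(y − M_Y) + M_X = (3.8/3.0)(14.13 − 14.3) + 15.8
x = 1.266667 × -0.170 + 15.8 = 15.58

15.58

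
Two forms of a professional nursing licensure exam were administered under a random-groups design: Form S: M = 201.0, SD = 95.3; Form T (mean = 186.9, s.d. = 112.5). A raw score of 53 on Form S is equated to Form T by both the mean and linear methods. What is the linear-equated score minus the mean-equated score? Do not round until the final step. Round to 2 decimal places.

-26.71

Mean-equated: 53 + (186.9 − 201.0) = 38.90
Linear-equated: (112.5/95.3)(53 − 201.0) + 186.9 = 12.189
Difference = 12.189 − 38.90 = -26.71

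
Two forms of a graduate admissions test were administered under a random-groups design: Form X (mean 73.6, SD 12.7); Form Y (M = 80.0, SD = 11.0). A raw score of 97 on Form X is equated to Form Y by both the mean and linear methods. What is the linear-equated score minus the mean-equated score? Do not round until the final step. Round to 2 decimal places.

-3.13

Mean-equated: 97 + (80.0 − 73.6) = 103.40
Linear-equated: (11.0/12.7)(97 − 73.6) + 80.0 = 100.268
Difference = 100.268 − 103.40 = -3.13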